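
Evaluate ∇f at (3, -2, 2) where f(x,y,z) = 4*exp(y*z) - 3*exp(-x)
(3*exp(-3), 8*exp(-4), -8*exp(-4))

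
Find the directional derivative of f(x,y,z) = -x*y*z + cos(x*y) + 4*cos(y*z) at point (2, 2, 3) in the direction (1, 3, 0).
-2*sqrt(10)*(9*sin(6) + 2*sin(4) + 6)/5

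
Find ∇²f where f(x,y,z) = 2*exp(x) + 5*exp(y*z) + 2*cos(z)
5*y**2*exp(y*z) + 5*z**2*exp(y*z) + 2*exp(x) - 2*cos(z)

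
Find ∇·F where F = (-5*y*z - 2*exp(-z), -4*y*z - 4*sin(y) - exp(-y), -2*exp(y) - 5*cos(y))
-4*z - 4*cos(y) + exp(-y)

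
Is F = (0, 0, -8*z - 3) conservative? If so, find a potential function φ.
Yes, F is conservative. φ = z*(-4*z - 3)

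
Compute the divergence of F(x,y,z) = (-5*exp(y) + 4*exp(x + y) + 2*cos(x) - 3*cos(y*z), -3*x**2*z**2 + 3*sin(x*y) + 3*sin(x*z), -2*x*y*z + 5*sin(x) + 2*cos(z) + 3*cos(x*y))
-2*x*y + 3*x*cos(x*y) + 4*exp(x + y) - 2*sin(x) - 2*sin(z)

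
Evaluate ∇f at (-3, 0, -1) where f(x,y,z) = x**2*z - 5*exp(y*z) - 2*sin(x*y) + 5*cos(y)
(6, 11, 9)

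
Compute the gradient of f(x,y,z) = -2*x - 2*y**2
(-2, -4*y, 0)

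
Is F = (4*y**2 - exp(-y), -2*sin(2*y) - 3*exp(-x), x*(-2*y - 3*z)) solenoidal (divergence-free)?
No, ∇·F = -3*x - 4*cos(2*y)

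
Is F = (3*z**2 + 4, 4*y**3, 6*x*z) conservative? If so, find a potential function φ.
Yes, F is conservative. φ = 3*x*z**2 + 4*x + y**4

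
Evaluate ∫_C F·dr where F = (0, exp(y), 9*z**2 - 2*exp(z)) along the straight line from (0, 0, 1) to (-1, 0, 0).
-5 + 2*E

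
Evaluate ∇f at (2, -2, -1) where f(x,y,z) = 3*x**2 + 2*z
(12, 0, 2)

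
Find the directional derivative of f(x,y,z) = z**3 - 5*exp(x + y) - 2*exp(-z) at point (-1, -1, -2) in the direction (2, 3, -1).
sqrt(14)*(2*(-exp(2) - 6)*exp(2) - 25)*exp(-2)/14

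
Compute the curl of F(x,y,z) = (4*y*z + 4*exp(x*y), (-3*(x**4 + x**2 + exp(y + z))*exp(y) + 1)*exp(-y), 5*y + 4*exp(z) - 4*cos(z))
(3*exp(y + z) + 5, 4*y, -12*x**3 - 4*x*exp(x*y) - 6*x - 4*z)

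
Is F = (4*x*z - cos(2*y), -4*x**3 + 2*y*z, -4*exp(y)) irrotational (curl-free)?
No, ∇×F = (-2*y - 4*exp(y), 4*x, -12*x**2 - 2*sin(2*y))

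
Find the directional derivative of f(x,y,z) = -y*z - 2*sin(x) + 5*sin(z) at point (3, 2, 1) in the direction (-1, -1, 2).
sqrt(6)*(-3 + 2*cos(3) + 10*cos(1))/6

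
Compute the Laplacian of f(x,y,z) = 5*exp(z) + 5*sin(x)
5*exp(z) - 5*sin(x)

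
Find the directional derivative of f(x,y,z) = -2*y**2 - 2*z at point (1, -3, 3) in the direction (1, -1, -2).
-4*sqrt(6)/3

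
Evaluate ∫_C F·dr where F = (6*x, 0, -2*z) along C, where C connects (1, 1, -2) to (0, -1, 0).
1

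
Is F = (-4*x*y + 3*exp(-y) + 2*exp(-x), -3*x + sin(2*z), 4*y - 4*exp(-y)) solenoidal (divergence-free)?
No, ∇·F = -4*y - 2*exp(-x)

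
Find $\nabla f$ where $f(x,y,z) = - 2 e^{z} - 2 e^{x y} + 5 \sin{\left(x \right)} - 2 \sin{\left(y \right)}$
(-2*y*exp(x*y) + 5*cos(x), -2*x*exp(x*y) - 2*cos(y), -2*exp(z))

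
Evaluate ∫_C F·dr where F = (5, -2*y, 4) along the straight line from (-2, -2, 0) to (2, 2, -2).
12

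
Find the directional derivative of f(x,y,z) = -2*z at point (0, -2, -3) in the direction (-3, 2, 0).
0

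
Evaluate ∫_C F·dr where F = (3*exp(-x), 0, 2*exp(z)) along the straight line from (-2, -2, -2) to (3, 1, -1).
(-2*E - 3 + 2*exp(2) + 3*exp(5))*exp(-3)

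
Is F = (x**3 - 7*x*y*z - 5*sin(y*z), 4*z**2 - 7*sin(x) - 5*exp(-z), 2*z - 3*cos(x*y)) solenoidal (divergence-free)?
No, ∇·F = 3*x**2 - 7*y*z + 2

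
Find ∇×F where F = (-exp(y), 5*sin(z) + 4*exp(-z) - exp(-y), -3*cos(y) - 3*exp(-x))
(3*sin(y) - 5*cos(z) + 4*exp(-z), -3*exp(-x), exp(y))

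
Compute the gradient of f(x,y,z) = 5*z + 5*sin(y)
(0, 5*cos(y), 5)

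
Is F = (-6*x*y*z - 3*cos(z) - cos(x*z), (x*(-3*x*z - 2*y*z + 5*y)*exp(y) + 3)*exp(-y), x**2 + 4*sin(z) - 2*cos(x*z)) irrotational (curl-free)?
No, ∇×F = (x*(3*x + 2*y), -6*x*y + x*sin(x*z) - 2*x - 2*z*sin(x*z) + 3*sin(z), y*(5 - 2*z))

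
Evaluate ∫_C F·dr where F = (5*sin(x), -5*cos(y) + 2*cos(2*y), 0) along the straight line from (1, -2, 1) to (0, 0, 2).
-5 - 5*sin(2) + sin(4) + 5*cos(1)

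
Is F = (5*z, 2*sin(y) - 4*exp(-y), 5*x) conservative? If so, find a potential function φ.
Yes, F is conservative. φ = 5*x*z - 2*cos(y) + 4*exp(-y)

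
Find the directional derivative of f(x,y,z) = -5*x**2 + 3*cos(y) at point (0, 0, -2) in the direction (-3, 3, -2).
0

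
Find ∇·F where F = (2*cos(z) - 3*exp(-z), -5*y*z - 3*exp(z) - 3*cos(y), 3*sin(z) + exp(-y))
-5*z + 3*sin(y) + 3*cos(z)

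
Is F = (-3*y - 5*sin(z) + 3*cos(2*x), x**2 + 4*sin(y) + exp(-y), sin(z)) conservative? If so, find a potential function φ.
No, ∇×F = (0, -5*cos(z), 2*x + 3) ≠ 0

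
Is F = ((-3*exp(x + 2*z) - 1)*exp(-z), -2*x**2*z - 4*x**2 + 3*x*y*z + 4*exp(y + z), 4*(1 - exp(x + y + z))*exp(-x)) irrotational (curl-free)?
No, ∇×F = (2*x**2 - 3*x*y - 8*exp(y + z), -3*exp(x + z) + exp(-z) + 4*exp(-x), -4*x*z - 8*x + 3*y*z)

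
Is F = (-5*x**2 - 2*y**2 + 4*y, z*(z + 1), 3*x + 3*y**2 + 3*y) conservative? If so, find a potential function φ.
No, ∇×F = (6*y - 2*z + 2, -3, 4*y - 4) ≠ 0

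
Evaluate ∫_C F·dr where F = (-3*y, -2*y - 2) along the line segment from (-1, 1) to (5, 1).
-18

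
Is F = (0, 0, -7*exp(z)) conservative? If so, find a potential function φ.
Yes, F is conservative. φ = -7*exp(z)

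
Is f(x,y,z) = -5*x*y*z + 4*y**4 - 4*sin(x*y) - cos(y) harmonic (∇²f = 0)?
No, ∇²f = 4*x**2*sin(x*y) + 4*y**2*sin(x*y) + 48*y**2 + cos(y)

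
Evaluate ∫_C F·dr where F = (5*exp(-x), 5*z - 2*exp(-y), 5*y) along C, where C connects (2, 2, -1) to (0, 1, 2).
3*exp(-2) + 2*exp(-1) + 15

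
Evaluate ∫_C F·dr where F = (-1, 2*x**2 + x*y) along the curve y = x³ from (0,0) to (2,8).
3194/35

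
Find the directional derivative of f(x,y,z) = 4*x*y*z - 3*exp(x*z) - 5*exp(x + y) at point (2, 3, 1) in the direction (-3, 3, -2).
3*sqrt(22)*(-20 + 7*exp(2))/22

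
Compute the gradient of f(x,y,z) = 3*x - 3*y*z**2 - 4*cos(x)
(4*sin(x) + 3, -3*z**2, -6*y*z)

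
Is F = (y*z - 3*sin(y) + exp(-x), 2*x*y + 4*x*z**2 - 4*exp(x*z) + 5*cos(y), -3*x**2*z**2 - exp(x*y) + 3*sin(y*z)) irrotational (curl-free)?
No, ∇×F = (-8*x*z - x*exp(x*y) + 4*x*exp(x*z) + 3*z*cos(y*z), 6*x*z**2 + y*exp(x*y) + y, 2*y + 4*z**2 - 4*z*exp(x*z) - z + 3*cos(y))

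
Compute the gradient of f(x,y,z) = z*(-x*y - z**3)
(-y*z, -x*z, -x*y - 4*z**3)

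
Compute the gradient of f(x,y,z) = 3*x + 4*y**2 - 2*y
(3, 8*y - 2, 0)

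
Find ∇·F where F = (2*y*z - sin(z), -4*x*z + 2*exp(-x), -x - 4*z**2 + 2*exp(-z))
-8*z - 2*exp(-z)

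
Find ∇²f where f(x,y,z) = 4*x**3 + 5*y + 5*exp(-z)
24*x + 5*exp(-z)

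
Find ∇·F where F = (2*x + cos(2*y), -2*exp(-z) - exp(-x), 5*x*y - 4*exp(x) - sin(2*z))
4*sin(z)**2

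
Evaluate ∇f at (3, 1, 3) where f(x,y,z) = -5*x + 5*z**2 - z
(-5, 0, 29)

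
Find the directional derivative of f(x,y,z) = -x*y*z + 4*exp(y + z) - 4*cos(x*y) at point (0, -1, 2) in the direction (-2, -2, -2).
2*sqrt(3)*(-4*E - 1)/3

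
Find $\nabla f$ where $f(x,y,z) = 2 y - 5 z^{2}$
(0, 2, -10*z)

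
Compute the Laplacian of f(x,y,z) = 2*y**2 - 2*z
4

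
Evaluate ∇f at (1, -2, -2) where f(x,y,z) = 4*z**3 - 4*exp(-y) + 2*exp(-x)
(-2*exp(-1), 4*exp(2), 48)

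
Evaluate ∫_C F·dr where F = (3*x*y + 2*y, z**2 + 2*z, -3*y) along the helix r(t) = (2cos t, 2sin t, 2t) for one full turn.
24*pi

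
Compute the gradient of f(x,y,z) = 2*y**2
(0, 4*y, 0)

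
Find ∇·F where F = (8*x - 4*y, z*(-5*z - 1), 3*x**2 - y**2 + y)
8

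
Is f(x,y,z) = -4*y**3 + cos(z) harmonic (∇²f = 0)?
No, ∇²f = -24*y - cos(z)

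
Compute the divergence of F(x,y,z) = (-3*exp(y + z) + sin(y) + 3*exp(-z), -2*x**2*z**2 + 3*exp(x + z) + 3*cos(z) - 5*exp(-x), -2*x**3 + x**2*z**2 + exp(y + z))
2*x**2*z + exp(y + z)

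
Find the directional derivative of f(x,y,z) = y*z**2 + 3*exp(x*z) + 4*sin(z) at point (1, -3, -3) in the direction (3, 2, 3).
3*sqrt(22)*(2*exp(3)*cos(3) - 3 + 12*exp(3))*exp(-3)/11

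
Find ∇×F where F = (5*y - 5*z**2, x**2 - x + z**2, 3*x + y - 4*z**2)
(1 - 2*z, -10*z - 3, 2*x - 6)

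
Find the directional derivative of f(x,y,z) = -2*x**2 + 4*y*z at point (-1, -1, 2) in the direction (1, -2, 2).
-20/3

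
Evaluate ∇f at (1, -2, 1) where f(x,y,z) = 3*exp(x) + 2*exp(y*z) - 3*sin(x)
(-3*cos(1) + 3*E, 2*exp(-2), -4*exp(-2))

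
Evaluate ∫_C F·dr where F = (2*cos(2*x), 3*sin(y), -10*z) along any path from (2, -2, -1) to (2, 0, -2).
-18 + 3*cos(2)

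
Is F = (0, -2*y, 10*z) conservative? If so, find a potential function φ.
Yes, F is conservative. φ = -y**2 + 5*z**2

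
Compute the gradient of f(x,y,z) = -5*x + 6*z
(-5, 0, 6)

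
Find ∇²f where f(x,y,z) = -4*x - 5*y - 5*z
0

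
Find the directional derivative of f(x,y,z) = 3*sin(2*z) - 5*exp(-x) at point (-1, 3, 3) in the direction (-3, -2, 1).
3*sqrt(14)*(-5*E + 2*cos(6))/14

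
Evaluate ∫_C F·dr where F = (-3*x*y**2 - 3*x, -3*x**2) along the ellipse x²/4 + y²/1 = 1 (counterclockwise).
0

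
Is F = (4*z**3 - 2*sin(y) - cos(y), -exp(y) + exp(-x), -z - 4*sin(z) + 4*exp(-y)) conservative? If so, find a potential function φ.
No, ∇×F = (-4*exp(-y), 12*z**2, -sin(y) + 2*cos(y) - exp(-x)) ≠ 0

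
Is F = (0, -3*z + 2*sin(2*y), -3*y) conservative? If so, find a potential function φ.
Yes, F is conservative. φ = -3*y*z - cos(2*y)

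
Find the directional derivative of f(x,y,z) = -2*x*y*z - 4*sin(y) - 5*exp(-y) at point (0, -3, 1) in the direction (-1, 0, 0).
-6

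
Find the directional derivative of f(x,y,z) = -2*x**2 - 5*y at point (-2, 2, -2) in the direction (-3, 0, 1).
-12*sqrt(10)/5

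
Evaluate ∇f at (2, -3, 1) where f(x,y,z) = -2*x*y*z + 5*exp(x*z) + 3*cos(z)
(6 + 5*exp(2), -4, -3*sin(1) + 12 + 10*exp(2))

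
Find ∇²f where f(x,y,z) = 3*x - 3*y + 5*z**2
10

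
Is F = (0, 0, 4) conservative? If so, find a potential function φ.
Yes, F is conservative. φ = 4*z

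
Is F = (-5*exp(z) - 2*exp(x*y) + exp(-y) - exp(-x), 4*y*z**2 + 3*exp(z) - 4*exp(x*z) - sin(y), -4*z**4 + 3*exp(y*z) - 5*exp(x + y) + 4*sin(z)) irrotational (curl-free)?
No, ∇×F = (4*x*exp(x*z) - 8*y*z + 3*z*exp(y*z) - 3*exp(z) - 5*exp(x + y), -5*exp(z) + 5*exp(x + y), 2*x*exp(x*y) - 4*z*exp(x*z) + exp(-y))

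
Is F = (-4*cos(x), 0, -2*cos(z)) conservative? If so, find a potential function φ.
Yes, F is conservative. φ = -4*sin(x) - 2*sin(z)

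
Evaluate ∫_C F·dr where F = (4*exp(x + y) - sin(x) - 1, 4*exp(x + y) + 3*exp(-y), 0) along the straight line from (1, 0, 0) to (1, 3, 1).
-4*E - 3*exp(-3) + 3 + 4*exp(4)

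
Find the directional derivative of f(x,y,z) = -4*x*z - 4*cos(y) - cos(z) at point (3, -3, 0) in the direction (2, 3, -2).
12*sqrt(17)*(2 - sin(3))/17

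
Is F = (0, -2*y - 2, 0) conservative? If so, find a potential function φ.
Yes, F is conservative. φ = y*(-y - 2)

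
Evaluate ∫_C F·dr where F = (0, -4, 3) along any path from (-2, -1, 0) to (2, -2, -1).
1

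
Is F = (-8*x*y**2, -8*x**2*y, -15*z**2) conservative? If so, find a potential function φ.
Yes, F is conservative. φ = -4*x**2*y**2 - 5*z**3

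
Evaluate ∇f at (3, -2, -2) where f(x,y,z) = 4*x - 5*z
(4, 0, -5)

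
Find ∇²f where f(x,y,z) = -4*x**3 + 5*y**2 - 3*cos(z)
-24*x + 3*cos(z) + 10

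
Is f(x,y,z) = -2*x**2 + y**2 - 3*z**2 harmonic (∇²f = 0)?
No, ∇²f = -8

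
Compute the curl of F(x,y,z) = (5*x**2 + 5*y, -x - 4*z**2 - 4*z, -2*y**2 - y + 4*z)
(-4*y + 8*z + 3, 0, -6)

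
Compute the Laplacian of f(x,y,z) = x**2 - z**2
0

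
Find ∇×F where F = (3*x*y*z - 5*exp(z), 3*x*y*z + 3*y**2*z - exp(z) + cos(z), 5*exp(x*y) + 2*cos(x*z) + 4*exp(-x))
(-3*x*y + 5*x*exp(x*y) - 3*y**2 + exp(z) + sin(z), 3*x*y - 5*y*exp(x*y) + 2*z*sin(x*z) - 5*exp(z) + 4*exp(-x), 3*z*(-x + y))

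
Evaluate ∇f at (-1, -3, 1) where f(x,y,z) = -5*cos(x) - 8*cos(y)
(-5*sin(1), -8*sin(3), 0)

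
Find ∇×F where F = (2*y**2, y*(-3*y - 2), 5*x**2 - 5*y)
(-5, -10*x, -4*y)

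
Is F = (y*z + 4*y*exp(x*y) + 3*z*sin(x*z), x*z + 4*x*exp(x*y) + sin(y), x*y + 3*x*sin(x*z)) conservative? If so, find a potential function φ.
Yes, F is conservative. φ = x*y*z + 4*exp(x*y) - cos(y) - 3*cos(x*z)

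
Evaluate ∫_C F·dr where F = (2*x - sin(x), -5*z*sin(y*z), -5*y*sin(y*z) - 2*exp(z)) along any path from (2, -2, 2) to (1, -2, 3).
-2*exp(3) - 3 - cos(2) + cos(1) - 5*cos(4) + 5*cos(6) + 2*exp(2)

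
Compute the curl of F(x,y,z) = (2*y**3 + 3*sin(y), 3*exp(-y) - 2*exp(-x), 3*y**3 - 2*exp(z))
(9*y**2, 0, -6*y**2 - 3*cos(y) + 2*exp(-x))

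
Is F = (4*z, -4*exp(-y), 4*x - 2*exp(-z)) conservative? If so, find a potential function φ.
Yes, F is conservative. φ = 4*x*z + 2*exp(-z) + 4*exp(-y)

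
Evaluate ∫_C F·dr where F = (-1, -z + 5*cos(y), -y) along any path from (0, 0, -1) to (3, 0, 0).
-3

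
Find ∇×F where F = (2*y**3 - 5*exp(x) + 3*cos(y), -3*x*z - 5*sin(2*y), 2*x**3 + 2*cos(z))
(3*x, -6*x**2, -6*y**2 - 3*z + 3*sin(y))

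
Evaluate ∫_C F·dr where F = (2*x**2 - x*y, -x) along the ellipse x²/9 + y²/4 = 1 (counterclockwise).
-6*pi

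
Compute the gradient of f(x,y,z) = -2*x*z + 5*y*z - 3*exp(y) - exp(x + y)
(-2*z - exp(x + y), 5*z - 3*exp(y) - exp(x + y), -2*x + 5*y)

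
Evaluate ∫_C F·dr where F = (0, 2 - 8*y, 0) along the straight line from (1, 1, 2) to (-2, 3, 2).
-28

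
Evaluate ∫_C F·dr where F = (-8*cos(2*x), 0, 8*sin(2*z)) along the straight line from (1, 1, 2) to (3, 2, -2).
-4*sin(6) + 4*sin(2)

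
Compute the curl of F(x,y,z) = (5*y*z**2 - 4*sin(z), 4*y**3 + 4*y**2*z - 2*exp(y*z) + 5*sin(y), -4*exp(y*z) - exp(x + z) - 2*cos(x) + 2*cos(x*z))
(-4*y**2 + 2*y*exp(y*z) - 4*z*exp(y*z), 10*y*z + 2*z*sin(x*z) + exp(x + z) - 2*sin(x) - 4*cos(z), -5*z**2)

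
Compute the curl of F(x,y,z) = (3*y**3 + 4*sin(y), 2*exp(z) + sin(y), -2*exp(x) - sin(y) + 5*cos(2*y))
(-2*exp(z) - 10*sin(2*y) - cos(y), 2*exp(x), -9*y**2 - 4*cos(y))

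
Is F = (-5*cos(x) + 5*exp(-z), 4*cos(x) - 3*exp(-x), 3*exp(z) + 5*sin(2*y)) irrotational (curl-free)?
No, ∇×F = (10*cos(2*y), -5*exp(-z), -4*sin(x) + 3*exp(-x))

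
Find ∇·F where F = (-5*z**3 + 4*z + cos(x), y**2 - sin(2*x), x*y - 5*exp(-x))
2*y - sin(x)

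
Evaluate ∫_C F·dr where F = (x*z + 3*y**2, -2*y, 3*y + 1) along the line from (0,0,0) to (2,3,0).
9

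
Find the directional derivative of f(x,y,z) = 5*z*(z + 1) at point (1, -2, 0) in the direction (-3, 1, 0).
0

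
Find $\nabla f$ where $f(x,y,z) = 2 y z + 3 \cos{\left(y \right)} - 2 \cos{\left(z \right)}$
(0, 2*z - 3*sin(y), 2*y + 2*sin(z))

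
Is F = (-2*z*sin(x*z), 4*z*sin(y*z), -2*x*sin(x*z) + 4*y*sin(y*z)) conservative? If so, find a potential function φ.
Yes, F is conservative. φ = 2*cos(x*z) - 4*cos(y*z)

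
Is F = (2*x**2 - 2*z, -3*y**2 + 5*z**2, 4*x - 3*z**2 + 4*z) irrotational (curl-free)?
No, ∇×F = (-10*z, -6, 0)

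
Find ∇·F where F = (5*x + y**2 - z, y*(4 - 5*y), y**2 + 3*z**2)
-10*y + 6*z + 9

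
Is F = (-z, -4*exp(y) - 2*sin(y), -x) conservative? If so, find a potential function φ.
Yes, F is conservative. φ = -x*z - 4*exp(y) + 2*cos(y)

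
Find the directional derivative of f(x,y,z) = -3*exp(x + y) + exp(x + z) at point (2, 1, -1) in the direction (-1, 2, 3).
sqrt(14)*E*(2 - 3*exp(2))/14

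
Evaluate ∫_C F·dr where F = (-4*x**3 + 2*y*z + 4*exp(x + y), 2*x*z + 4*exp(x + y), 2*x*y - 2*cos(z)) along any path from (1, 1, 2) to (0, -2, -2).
-8*sinh(2) - 3 + 4*sin(2)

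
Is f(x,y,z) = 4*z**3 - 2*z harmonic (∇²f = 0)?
No, ∇²f = 24*z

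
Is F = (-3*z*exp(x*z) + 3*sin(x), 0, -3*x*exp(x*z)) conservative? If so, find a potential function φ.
Yes, F is conservative. φ = -3*exp(x*z) - 3*cos(x)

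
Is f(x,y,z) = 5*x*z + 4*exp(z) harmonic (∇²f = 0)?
No, ∇²f = 4*exp(z)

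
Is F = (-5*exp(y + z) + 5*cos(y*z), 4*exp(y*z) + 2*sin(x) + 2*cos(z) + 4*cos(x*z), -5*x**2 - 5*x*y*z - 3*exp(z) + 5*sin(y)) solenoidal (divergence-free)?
No, ∇·F = -5*x*y + 4*z*exp(y*z) - 3*exp(z)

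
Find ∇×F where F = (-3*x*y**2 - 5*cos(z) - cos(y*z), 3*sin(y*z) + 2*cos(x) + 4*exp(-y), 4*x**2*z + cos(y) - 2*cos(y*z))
(-3*y*cos(y*z) + 2*z*sin(y*z) - sin(y), -8*x*z + y*sin(y*z) + 5*sin(z), 6*x*y - z*sin(y*z) - 2*sin(x))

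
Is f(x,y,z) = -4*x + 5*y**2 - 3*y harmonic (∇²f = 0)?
No, ∇²f = 10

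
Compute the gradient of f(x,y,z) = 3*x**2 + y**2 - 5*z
(6*x, 2*y, -5)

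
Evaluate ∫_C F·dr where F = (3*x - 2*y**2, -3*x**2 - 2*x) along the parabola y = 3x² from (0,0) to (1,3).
-53/5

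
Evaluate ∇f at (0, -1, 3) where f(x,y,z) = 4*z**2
(0, 0, 24)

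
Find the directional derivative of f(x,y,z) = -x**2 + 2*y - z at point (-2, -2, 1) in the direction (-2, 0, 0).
-4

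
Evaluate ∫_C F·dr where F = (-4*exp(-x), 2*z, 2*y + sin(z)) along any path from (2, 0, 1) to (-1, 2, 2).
-4*exp(-2) - cos(2) + cos(1) + 8 + 4*E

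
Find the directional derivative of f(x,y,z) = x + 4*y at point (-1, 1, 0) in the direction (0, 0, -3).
0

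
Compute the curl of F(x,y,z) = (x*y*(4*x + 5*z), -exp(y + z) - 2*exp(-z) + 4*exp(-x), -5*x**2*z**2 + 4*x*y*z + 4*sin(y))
(4*x*z + exp(y + z) + 4*cos(y) - 2*exp(-z), 5*x*y + 10*x*z**2 - 4*y*z, -4*x**2 - 5*x*z - 4*exp(-x))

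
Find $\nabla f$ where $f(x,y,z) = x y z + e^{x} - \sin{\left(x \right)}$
(y*z + exp(x) - cos(x), x*z, x*y)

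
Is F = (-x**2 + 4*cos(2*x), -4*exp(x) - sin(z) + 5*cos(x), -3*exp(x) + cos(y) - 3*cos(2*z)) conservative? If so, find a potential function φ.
No, ∇×F = (-sin(y) + cos(z), 3*exp(x), -4*exp(x) - 5*sin(x)) ≠ 0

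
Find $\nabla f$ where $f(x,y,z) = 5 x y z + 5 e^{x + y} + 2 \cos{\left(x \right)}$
(5*y*z + 5*exp(x + y) - 2*sin(x), 5*x*z + 5*exp(x + y), 5*x*y)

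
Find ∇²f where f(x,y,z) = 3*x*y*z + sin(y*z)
(-y**2 - z**2)*sin(y*z)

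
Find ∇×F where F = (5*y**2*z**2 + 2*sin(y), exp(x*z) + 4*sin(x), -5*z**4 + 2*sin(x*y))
(x*(-exp(x*z) + 2*cos(x*y)), 2*y*(5*y*z - cos(x*y)), -10*y*z**2 + z*exp(x*z) + 4*cos(x) - 2*cos(y))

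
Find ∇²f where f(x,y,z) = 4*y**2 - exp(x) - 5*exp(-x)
-exp(x) + 8 - 5*exp(-x)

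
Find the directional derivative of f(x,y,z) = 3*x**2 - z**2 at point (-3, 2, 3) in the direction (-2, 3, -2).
48*sqrt(17)/17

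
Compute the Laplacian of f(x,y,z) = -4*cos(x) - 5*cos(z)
4*cos(x) + 5*cos(z)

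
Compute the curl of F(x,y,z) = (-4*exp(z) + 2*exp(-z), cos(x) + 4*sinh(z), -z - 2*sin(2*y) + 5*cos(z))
(-4*cos(2*y) - 4*cosh(z), -4*exp(z) - 2*exp(-z), -sin(x))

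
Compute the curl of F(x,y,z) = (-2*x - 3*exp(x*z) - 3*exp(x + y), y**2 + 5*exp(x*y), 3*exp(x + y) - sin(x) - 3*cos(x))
(3*exp(x + y), -3*x*exp(x*z) - 3*exp(x + y) - 3*sin(x) + cos(x), 5*y*exp(x*y) + 3*exp(x + y))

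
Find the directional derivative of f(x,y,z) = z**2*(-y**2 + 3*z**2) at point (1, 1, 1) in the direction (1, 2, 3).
13*sqrt(14)/7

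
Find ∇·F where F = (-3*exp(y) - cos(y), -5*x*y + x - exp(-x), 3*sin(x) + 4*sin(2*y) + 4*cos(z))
-5*x - 4*sin(z)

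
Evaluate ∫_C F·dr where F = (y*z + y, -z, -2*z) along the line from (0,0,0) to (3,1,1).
1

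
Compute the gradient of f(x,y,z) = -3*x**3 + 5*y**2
(-9*x**2, 10*y, 0)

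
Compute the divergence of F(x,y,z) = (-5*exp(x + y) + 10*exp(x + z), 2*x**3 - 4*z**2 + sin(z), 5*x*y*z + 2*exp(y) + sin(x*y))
5*x*y - 5*exp(x + y) + 10*exp(x + z)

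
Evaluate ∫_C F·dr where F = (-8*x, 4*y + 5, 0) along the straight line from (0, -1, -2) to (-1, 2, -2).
17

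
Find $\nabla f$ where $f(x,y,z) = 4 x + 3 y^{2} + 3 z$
(4, 6*y, 3)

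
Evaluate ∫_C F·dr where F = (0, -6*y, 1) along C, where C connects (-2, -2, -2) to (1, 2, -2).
0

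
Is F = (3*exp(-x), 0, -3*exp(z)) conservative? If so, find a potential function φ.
Yes, F is conservative. φ = -3*exp(z) - 3*exp(-x)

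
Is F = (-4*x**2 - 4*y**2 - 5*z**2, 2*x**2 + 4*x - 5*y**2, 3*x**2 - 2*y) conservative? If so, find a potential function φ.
No, ∇×F = (-2, -6*x - 10*z, 4*x + 8*y + 4) ≠ 0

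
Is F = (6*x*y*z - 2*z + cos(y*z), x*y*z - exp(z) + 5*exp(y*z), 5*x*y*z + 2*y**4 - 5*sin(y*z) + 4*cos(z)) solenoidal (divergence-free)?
No, ∇·F = 5*x*y + x*z + 6*y*z - 5*y*cos(y*z) + 5*z*exp(y*z) - 4*sin(z)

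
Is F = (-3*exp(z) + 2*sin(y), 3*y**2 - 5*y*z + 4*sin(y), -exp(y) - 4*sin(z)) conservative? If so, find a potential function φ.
No, ∇×F = (5*y - exp(y), -3*exp(z), -2*cos(y)) ≠ 0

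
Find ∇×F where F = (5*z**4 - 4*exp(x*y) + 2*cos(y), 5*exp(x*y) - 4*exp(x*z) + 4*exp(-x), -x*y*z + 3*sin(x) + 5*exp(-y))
(-x*z + 4*x*exp(x*z) - 5*exp(-y), y*z + 20*z**3 - 3*cos(x), 4*x*exp(x*y) + 5*y*exp(x*y) - 4*z*exp(x*z) + 2*sin(y) - 4*exp(-x))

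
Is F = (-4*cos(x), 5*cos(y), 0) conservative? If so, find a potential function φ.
Yes, F is conservative. φ = -4*sin(x) + 5*sin(y)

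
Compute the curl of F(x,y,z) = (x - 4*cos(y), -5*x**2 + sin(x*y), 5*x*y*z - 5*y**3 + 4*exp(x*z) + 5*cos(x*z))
(5*x*z - 15*y**2, z*(-5*y - 4*exp(x*z) + 5*sin(x*z)), -10*x + y*cos(x*y) - 4*sin(y))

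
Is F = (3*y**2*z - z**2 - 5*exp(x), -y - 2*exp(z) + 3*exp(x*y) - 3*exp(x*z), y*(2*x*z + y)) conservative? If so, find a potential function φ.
No, ∇×F = (2*x*z + 3*x*exp(x*z) + 2*y + 2*exp(z), 3*y**2 - 2*y*z - 2*z, -6*y*z + 3*y*exp(x*y) - 3*z*exp(x*z)) ≠ 0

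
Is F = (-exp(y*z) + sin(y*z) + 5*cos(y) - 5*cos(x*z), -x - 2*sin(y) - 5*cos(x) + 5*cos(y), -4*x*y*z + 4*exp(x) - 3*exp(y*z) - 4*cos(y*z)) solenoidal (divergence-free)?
No, ∇·F = -4*x*y - 3*y*exp(y*z) + 4*y*sin(y*z) + 5*z*sin(x*z) - 5*sin(y) - 2*cos(y)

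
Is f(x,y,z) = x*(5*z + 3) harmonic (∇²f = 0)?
Yes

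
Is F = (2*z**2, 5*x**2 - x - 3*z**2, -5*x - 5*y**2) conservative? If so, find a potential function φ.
No, ∇×F = (-10*y + 6*z, 4*z + 5, 10*x - 1) ≠ 0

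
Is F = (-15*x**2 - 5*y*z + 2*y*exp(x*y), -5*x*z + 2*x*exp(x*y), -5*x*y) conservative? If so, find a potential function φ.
Yes, F is conservative. φ = -5*x**3 - 5*x*y*z + 2*exp(x*y)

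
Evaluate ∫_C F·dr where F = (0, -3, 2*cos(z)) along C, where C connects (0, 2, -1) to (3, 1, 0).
2*sin(1) + 3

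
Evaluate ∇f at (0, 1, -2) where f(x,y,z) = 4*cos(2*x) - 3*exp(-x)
(3, 0, 0)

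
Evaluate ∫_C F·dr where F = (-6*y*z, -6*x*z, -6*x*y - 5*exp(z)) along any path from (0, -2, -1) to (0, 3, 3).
5*(1 - exp(4))*exp(-1)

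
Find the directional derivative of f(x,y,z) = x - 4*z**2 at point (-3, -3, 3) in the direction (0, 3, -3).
12*sqrt(2)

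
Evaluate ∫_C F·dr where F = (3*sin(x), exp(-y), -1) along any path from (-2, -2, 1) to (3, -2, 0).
3*cos(2) + 1 - 3*cos(3)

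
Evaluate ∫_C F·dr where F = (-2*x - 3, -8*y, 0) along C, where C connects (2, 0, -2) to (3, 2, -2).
-24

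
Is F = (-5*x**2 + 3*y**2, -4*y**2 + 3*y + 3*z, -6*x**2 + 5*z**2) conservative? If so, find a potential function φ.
No, ∇×F = (-3, 12*x, -6*y) ≠ 0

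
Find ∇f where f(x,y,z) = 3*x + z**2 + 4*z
(3, 0, 2*z + 4)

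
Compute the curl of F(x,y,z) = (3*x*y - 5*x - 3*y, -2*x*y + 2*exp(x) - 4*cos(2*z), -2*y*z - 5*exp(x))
(-2*z - 8*sin(2*z), 5*exp(x), -3*x - 2*y + 2*exp(x) + 3)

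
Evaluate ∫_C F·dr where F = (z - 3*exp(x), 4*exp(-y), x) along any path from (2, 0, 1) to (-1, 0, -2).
-(3 - 3*exp(3))*exp(-1)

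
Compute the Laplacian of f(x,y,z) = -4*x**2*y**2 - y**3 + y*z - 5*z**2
-8*x**2 - 8*y**2 - 6*y - 10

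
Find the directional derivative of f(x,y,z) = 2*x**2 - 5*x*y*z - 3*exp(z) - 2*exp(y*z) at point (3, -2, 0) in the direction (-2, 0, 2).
19*sqrt(2)/2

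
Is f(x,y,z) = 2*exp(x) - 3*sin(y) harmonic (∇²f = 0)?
No, ∇²f = 2*exp(x) + 3*sin(y)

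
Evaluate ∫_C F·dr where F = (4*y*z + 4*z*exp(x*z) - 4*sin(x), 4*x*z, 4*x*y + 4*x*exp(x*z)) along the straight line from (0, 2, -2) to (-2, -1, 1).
4*cos(2) + 4*exp(-2)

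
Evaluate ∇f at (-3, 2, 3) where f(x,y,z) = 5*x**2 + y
(-30, 1, 0)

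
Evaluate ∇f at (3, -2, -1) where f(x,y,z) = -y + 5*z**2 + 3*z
(0, -1, -7)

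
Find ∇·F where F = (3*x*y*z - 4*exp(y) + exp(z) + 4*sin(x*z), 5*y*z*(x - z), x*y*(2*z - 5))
2*x*y + 3*y*z + 5*z*(x - z) + 4*z*cos(x*z)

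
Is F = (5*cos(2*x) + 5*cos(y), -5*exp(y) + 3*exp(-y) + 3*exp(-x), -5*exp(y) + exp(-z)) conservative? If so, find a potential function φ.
No, ∇×F = (-5*exp(y), 0, 5*sin(y) - 3*exp(-x)) ≠ 0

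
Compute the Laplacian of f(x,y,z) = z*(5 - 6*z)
-12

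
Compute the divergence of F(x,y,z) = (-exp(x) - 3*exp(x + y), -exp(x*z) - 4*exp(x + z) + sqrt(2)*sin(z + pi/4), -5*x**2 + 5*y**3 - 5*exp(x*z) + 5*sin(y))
-5*x*exp(x*z) - exp(x) - 3*exp(x + y)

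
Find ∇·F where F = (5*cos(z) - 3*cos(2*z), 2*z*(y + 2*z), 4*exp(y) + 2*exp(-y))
2*z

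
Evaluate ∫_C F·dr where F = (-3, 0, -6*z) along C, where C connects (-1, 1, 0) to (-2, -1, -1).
0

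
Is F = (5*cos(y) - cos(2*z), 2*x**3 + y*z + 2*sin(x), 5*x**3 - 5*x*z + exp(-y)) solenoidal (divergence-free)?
No, ∇·F = -5*x + z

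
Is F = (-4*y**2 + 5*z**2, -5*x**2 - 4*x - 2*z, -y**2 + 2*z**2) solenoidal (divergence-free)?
No, ∇·F = 4*z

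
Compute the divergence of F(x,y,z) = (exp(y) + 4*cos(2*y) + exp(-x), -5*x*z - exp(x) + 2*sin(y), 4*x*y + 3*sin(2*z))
2*cos(y) + 6*cos(2*z) - exp(-x)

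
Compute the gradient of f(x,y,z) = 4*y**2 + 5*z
(0, 8*y, 5)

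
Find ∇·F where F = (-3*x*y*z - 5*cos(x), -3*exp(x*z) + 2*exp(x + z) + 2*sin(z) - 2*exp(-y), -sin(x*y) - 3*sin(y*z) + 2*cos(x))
-3*y*z - 3*y*cos(y*z) + 5*sin(x) + 2*exp(-y)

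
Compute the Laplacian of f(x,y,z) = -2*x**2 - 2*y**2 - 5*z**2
-18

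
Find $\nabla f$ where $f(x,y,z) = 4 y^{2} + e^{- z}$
(0, 8*y, -exp(-z))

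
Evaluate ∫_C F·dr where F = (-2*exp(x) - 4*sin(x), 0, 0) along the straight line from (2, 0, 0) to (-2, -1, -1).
4*sinh(2)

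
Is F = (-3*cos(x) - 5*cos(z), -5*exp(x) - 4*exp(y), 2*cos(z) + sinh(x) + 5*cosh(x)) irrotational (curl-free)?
No, ∇×F = (0, 5*sin(z) - 5*sinh(x) - cosh(x), -5*exp(x))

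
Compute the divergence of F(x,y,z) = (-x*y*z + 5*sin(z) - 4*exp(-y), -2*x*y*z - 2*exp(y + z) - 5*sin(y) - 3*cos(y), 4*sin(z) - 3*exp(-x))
-2*x*z - y*z - 2*exp(y + z) + 3*sin(y) - 5*cos(y) + 4*cos(z)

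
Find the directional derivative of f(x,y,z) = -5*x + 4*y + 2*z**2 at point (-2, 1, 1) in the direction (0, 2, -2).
0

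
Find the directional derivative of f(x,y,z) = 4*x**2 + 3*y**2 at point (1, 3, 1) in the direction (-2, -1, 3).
-17*sqrt(14)/7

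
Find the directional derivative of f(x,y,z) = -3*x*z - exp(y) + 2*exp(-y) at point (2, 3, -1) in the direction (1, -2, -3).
sqrt(14)*(4 + 21*exp(3) + 2*exp(6))*exp(-3)/14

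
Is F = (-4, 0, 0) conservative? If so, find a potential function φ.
Yes, F is conservative. φ = -4*x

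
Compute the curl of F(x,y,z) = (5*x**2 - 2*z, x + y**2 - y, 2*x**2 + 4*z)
(0, -4*x - 2, 1)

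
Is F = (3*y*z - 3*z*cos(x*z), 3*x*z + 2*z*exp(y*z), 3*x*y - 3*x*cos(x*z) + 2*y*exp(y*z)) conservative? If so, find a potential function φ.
Yes, F is conservative. φ = 3*x*y*z + 2*exp(y*z) - 3*sin(x*z)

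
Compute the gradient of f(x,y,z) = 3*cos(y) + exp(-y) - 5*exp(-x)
(5*exp(-x), -3*sin(y) - exp(-y), 0)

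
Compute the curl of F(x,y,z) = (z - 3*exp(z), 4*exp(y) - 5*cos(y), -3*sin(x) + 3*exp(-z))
(0, -3*exp(z) + 3*cos(x) + 1, 0)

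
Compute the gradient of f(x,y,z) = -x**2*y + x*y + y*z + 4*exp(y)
(y*(1 - 2*x), -x**2 + x + z + 4*exp(y), y)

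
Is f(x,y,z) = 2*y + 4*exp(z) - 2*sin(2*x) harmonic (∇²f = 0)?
No, ∇²f = 4*exp(z) + 8*sin(2*x)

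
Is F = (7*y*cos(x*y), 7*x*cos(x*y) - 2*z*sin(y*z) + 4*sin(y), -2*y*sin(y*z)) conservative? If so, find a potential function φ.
Yes, F is conservative. φ = 7*sin(x*y) - 4*cos(y) + 2*cos(y*z)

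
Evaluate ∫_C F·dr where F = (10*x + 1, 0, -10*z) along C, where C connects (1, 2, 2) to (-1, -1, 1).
13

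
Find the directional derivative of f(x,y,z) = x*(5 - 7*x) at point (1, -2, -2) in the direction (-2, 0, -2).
9*sqrt(2)/2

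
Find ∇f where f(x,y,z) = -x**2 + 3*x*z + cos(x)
(-2*x + 3*z - sin(x), 0, 3*x)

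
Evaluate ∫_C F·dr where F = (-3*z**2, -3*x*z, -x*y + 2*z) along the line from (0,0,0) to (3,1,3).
-30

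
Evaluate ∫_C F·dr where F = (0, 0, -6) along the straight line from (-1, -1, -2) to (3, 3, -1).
-6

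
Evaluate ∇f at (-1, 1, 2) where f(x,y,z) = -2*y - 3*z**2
(0, -2, -12)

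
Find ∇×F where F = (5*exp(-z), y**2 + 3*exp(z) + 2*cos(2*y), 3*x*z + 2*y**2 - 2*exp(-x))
(4*y - 3*exp(z), -3*z - 5*exp(-z) - 2*exp(-x), 0)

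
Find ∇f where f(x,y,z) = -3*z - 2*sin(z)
(0, 0, -2*cos(z) - 3)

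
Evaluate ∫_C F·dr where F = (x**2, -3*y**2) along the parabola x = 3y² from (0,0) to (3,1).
8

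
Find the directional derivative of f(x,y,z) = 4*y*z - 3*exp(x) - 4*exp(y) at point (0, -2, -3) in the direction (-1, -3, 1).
sqrt(11)*(12 + 31*exp(2))*exp(-2)/11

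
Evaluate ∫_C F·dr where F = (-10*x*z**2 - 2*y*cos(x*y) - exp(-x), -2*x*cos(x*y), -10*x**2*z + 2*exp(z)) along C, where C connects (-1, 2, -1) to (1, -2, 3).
-40 - E - exp(-1) + 2*exp(3)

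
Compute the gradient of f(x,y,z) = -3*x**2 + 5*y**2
(-6*x, 10*y, 0)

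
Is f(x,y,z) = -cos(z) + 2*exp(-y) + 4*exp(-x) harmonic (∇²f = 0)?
No, ∇²f = cos(z) + 2*exp(-y) + 4*exp(-x)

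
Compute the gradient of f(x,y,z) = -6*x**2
(-12*x, 0, 0)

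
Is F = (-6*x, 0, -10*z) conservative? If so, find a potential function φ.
Yes, F is conservative. φ = -3*x**2 - 5*z**2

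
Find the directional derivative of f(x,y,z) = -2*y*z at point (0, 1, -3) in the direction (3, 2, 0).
12*sqrt(13)/13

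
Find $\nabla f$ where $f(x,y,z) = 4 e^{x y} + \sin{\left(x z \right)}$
(4*y*exp(x*y) + z*cos(x*z), 4*x*exp(x*y), x*cos(x*z))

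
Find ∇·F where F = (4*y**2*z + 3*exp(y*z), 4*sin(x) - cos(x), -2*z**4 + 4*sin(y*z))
4*y*cos(y*z) - 8*z**3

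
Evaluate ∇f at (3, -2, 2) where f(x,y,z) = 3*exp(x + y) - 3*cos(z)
(3*E, 3*E, 3*sin(2))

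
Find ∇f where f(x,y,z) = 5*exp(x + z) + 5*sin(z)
(5*exp(x + z), 0, 5*exp(x + z) + 5*cos(z))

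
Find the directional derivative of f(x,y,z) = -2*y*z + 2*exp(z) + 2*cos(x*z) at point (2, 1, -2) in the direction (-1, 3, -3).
2*sqrt(19)*(-3 - 4*exp(2)*sin(4) + 9*exp(2))*exp(-2)/19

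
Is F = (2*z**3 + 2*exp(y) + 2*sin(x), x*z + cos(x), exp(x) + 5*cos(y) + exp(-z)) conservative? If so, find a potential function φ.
No, ∇×F = (-x - 5*sin(y), 6*z**2 - exp(x), z - 2*exp(y) - sin(x)) ≠ 0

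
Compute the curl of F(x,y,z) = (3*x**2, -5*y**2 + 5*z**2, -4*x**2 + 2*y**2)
(4*y - 10*z, 8*x, 0)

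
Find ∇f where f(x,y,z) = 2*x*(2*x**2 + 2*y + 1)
(12*x**2 + 4*y + 2, 4*x, 0)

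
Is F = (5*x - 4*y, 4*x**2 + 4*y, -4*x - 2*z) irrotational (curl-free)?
No, ∇×F = (0, 4, 8*x + 4)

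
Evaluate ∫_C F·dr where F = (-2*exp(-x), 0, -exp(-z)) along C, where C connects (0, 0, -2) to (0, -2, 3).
(1 - exp(5))*exp(-3)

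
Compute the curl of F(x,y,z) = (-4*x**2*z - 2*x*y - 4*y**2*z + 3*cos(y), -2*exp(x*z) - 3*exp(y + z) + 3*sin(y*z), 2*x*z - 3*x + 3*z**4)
(2*x*exp(x*z) - 3*y*cos(y*z) + 3*exp(y + z), -4*x**2 - 4*y**2 - 2*z + 3, 2*x + 8*y*z - 2*z*exp(x*z) + 3*sin(y))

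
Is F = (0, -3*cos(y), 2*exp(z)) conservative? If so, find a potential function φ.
Yes, F is conservative. φ = 2*exp(z) - 3*sin(y)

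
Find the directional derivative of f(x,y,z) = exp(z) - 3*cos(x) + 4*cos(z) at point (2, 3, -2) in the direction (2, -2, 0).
3*sqrt(2)*sin(2)/2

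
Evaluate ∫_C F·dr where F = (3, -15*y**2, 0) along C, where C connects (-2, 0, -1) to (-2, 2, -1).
-40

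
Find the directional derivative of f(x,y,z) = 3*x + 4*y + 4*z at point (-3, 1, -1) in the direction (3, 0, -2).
sqrt(13)/13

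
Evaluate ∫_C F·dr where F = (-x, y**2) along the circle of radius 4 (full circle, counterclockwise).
0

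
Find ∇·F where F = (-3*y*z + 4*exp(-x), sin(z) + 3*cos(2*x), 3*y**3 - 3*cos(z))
3*sin(z) - 4*exp(-x)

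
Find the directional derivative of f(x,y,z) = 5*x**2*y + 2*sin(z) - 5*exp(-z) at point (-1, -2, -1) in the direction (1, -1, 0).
15*sqrt(2)/2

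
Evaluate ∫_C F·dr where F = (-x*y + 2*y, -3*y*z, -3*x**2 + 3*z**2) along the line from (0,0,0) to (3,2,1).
-12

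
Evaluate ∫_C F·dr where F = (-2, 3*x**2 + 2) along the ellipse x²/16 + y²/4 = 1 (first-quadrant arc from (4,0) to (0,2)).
76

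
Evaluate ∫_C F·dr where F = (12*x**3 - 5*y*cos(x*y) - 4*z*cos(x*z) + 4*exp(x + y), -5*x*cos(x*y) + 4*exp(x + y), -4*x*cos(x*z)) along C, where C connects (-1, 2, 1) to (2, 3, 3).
-4*E - 5*sin(2) - 4*sin(1) - 9*sin(6) + 45 + 4*exp(5)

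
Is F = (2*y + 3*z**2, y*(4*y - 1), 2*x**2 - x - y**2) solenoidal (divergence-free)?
No, ∇·F = 8*y - 1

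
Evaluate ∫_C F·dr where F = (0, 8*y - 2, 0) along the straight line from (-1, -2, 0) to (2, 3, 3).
10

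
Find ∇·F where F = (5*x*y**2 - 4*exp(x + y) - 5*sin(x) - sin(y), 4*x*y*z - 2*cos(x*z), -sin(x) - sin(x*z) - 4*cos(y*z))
4*x*z - x*cos(x*z) + 5*y**2 + 4*y*sin(y*z) - 4*exp(x + y) - 5*cos(x)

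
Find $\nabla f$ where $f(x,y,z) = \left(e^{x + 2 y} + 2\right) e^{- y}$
(exp(x + y), (exp(x + 2*y) - 2)*exp(-y), 0)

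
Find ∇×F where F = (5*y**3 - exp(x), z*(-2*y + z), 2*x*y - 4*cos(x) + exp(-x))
(2*x + 2*y - 2*z, -2*y - 4*sin(x) + exp(-x), -15*y**2)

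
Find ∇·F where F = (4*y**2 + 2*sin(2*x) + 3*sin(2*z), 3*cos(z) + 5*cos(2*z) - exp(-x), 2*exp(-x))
4*cos(2*x)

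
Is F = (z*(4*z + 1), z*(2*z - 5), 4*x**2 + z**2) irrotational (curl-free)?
No, ∇×F = (5 - 4*z, -8*x + 8*z + 1, 0)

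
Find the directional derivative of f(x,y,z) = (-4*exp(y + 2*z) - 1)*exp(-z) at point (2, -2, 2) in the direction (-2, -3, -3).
3*sqrt(22)*(-1 + 8*exp(2))*exp(-2)/22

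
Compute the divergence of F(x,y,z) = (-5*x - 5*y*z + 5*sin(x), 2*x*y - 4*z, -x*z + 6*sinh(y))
x + 5*cos(x) - 5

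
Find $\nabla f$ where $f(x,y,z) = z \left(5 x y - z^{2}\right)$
(5*y*z, 5*x*z, 5*x*y - 3*z**2)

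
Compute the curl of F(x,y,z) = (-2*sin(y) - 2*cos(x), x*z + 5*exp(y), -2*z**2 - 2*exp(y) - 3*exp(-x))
(-x - 2*exp(y), -3*exp(-x), z + 2*cos(y))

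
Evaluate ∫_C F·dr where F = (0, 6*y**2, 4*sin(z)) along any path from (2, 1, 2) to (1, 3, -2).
52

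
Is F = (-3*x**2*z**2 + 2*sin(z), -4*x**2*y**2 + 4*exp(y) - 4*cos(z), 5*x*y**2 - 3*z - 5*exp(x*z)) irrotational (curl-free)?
No, ∇×F = (10*x*y - 4*sin(z), -6*x**2*z - 5*y**2 + 5*z*exp(x*z) + 2*cos(z), -8*x*y**2)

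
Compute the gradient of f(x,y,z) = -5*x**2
(-10*x, 0, 0)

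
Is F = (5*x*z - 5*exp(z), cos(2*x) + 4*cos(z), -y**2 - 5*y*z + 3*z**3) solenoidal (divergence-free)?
No, ∇·F = -5*y + 9*z**2 + 5*z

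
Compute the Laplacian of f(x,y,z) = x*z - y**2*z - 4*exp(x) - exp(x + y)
-2*z - 4*exp(x) - 2*exp(x + y)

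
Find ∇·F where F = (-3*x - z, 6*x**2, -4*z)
-7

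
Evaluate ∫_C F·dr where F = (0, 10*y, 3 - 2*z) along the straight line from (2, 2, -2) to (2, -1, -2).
-15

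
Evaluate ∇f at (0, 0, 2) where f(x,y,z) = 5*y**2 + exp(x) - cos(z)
(1, 0, sin(2))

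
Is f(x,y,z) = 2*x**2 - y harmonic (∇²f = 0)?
No, ∇²f = 4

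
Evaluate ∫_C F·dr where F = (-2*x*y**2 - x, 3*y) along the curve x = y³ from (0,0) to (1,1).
1/4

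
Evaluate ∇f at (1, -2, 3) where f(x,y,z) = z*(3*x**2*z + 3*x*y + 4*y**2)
(36, -39, 28)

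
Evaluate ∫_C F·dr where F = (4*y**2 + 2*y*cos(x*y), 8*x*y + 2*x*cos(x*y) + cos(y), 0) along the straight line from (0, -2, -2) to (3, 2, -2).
2*sin(6) + 2*sin(2) + 48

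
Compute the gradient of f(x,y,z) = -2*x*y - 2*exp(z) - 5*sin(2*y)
(-2*y, -2*x - 10*cos(2*y), -2*exp(z))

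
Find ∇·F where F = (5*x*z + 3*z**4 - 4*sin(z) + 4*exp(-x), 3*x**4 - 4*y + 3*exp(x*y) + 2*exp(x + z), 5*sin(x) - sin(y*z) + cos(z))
3*x*exp(x*y) - y*cos(y*z) + 5*z - sin(z) - 4 - 4*exp(-x)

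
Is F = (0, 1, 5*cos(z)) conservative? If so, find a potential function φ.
Yes, F is conservative. φ = y + 5*sin(z)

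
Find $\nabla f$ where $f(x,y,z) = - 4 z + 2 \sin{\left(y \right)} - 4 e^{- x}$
(4*exp(-x), 2*cos(y), -4)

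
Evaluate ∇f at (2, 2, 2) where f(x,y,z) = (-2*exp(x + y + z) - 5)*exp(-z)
(-2*exp(4), -2*exp(4), 5*exp(-2))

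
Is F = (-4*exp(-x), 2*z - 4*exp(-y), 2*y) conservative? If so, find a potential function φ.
Yes, F is conservative. φ = 2*y*z + 4*exp(-y) + 4*exp(-x)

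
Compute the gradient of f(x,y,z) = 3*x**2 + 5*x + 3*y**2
(6*x + 5, 6*y, 0)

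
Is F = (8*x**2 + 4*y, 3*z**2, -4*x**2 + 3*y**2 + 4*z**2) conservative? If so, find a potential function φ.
No, ∇×F = (6*y - 6*z, 8*x, -4) ≠ 0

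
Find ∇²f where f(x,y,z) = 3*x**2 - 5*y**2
-4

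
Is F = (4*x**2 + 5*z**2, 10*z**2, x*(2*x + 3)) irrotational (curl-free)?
No, ∇×F = (-20*z, -4*x + 10*z - 3, 0)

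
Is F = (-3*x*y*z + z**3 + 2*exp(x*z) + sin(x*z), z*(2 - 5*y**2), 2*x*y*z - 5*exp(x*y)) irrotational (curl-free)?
No, ∇×F = (2*x*z - 5*x*exp(x*y) + 5*y**2 - 2, -3*x*y + 2*x*exp(x*z) + x*cos(x*z) - 2*y*z + 5*y*exp(x*y) + 3*z**2, 3*x*z)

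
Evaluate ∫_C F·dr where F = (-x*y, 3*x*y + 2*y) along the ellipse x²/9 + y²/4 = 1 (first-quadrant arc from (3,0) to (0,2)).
22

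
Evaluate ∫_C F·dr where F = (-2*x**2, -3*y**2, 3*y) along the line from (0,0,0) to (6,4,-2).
-220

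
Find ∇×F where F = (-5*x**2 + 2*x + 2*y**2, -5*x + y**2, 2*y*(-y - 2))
(-4*y - 4, 0, -4*y - 5)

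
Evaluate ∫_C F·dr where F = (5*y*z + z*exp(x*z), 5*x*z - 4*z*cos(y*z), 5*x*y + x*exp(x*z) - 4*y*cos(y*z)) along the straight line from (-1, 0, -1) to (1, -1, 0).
1 - E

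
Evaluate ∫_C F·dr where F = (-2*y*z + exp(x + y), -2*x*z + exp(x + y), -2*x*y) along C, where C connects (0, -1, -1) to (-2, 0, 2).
(1 - E)*exp(-2)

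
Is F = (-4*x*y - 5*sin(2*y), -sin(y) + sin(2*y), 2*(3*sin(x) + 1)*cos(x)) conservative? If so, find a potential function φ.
No, ∇×F = (0, 2*sin(x) - 6*cos(2*x), 4*x + 10*cos(2*y)) ≠ 0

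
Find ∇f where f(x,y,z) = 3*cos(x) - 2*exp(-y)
(-3*sin(x), 2*exp(-y), 0)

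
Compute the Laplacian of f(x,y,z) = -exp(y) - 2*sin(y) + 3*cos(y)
-exp(y) + 2*sin(y) - 3*cos(y)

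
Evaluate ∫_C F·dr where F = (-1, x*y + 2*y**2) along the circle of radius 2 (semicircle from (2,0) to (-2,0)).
28/3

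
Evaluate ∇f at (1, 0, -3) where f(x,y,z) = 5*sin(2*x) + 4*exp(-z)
(10*cos(2), 0, -4*exp(3))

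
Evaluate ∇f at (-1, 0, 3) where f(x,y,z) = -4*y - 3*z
(0, -4, -3)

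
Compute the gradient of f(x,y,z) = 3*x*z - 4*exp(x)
(3*z - 4*exp(x), 0, 3*x)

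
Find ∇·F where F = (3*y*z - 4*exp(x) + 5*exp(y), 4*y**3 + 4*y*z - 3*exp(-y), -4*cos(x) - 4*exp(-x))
12*y**2 + 4*z - 4*exp(x) + 3*exp(-y)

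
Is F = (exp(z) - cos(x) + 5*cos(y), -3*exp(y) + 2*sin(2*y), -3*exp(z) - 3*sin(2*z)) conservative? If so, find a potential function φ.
No, ∇×F = (0, exp(z), 5*sin(y)) ≠ 0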